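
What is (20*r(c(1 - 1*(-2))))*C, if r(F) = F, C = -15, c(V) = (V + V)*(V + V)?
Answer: -10800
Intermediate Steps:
c(V) = 4*V² (c(V) = (2*V)*(2*V) = 4*V²)
(20*r(c(1 - 1*(-2))))*C = (20*(4*(1 - 1*(-2))²))*(-15) = (20*(4*(1 + 2)²))*(-15) = (20*(4*3²))*(-15) = (20*(4*9))*(-15) = (20*36)*(-15) = 720*(-15) = -10800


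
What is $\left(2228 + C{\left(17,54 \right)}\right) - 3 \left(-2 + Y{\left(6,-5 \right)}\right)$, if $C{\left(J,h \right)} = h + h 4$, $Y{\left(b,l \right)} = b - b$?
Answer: $2504$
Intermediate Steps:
$Y{\left(b,l \right)} = 0$
$C{\left(J,h \right)} = 5 h$ ($C{\left(J,h \right)} = h + 4 h = 5 h$)
$\left(2228 + C{\left(17,54 \right)}\right) - 3 \left(-2 + Y{\left(6,-5 \right)}\right) = \left(2228 + 5 \cdot 54\right) - 3 \left(-2 + 0\right) = \left(2228 + 270\right) - -6 = 2498 + 6 = 2504$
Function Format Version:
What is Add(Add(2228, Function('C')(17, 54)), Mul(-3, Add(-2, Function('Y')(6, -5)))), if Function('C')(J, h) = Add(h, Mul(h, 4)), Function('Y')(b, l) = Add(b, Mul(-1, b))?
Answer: 2504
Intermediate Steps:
Function('Y')(b, l) = 0
Function('C')(J, h) = Mul(5, h) (Function('C')(J, h) = Add(h, Mul(4, h)) = Mul(5, h))
Add(Add(2228, Function('C')(17, 54)), Mul(-3, Add(-2, Function('Y')(6, -5)))) = Add(Add(2228, Mul(5, 54)), Mul(-3, Add(-2, 0))) = Add(Add(2228, 270), Mul(-3, -2)) = Add(2498, 6) = 2504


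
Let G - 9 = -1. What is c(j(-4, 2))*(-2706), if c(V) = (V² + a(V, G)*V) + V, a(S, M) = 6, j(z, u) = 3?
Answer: -81180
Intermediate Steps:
G = 8 (G = 9 - 1 = 8)
c(V) = V² + 7*V (c(V) = (V² + 6*V) + V = V² + 7*V)
c(j(-4, 2))*(-2706) = (3*(7 + 3))*(-2706) = (3*10)*(-2706) = 30*(-2706) = -81180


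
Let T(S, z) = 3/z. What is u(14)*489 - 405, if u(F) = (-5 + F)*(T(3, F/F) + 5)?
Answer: 34803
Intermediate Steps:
u(F) = -40 + 8*F (u(F) = (-5 + F)*(3/((F/F)) + 5) = (-5 + F)*(3/1 + 5) = (-5 + F)*(3*1 + 5) = (-5 + F)*(3 + 5) = (-5 + F)*8 = -40 + 8*F)
u(14)*489 - 405 = (-40 + 8*14)*489 - 405 = (-40 + 112)*489 - 405 = 72*489 - 405 = 35208 - 405 = 34803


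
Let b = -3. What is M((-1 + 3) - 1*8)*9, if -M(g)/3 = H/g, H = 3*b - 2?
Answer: -99/2 ≈ -49.500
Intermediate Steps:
H = -11 (H = 3*(-3) - 2 = -9 - 2 = -11)
M(g) = 33/g (M(g) = -(-33)/g = 33/g)
M((-1 + 3) - 1*8)*9 = (33/((-1 + 3) - 1*8))*9 = (33/(2 - 8))*9 = (33/(-6))*9 = (33*(-1/6))*9 = -11/2*9 = -99/2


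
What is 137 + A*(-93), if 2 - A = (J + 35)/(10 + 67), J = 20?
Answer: 122/7 ≈ 17.429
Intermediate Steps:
A = 9/7 (A = 2 - (20 + 35)/(10 + 67) = 2 - 55/77 = 2 - 1*5/7 = 2 - 5/7 = 9/7 ≈ 1.2857)
137 + A*(-93) = 137 + (9/7)*(-93) = 137 - 837/7 = 122/7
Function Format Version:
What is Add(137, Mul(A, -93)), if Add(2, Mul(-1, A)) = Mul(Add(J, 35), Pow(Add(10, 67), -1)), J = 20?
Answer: Rational(122, 7) ≈ 17.429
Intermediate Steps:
A = Rational(9, 7) (A = Add(2, Mul(-1, Mul(Add(20, 35), Pow(Add(10, 67), -1)))) = Add(2, Mul(-1, Mul(55, Pow(77, -1)))) = Add(2, Mul(-1, Mul(55, Rational(1, 77)))) = Add(2, Mul(-1, Rational(5, 7))) = Add(2, Rational(-5, 7)) = Rational(9, 7) ≈ 1.2857)
Add(137, Mul(A, -93)) = Add(137, Mul(Rational(9, 7), -93)) = Add(137, Rational(-837, 7)) = Rational(122, 7)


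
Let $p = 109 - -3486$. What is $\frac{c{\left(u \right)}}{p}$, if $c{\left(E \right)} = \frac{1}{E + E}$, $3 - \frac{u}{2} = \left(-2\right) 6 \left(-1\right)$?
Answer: $- \frac{1}{129420} \approx -7.7268 \cdot 10^{-6}$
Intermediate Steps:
$u = -18$ ($u = 6 - 2 \left(-2\right) 6 \left(-1\right) = 6 - 2 \left(\left(-12\right) \left(-1\right)\right) = 6 - 24 = -18$)
$p = 3595$ ($p = 109 + 3486 = 3595$)
$c{\left(E \right)} = \frac{1}{2 E}$
$\frac{c{\left(u \right)}}{p} = \frac{\frac{1}{2} \frac{1}{-18}}{3595} = \frac{1}{2} \left(- \frac{1}{18}\right) \frac{1}{3595} = \left(- \frac{1}{36}\right) \frac{1}{3595} = - \frac{1}{129420}$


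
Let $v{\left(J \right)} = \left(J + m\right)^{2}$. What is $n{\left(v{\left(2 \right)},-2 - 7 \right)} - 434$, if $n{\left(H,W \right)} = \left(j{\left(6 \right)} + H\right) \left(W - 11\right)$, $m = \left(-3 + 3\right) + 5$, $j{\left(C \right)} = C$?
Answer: $-1534$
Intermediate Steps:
$m = 5$ ($m = 0 + 5 = 5$)
$v{\left(J \right)} = \left(5 + J\right)^{2}$ ($v{\left(J \right)} = \left(J + 5\right)^{2} = \left(5 + J\right)^{2}$)
$n{\left(H,W \right)} = \left(-11 + W\right) \left(6 + H\right)$ ($n{\left(H,W \right)} = \left(6 + H\right) \left(W - 11\right) = \left(6 + H\right) \left(-11 + W\right) = \left(-11 + W\right) \left(6 + H\right)$)
$n{\left(v{\left(2 \right)},-2 - 7 \right)} - 434 = \left(-66 - 11 \left(5 + 2\right)^{2} + 6 \left(-2 - 7\right) + \left(5 + 2\right)^{2} \left(-2 - 7\right)\right) - 434 = \left(-66 - 11 \cdot 7^{2} + 6 \left(-2 - 7\right) + 7^{2} \left(-2 - 7\right)\right) - 434 = \left(-66 - 539 + 6 \left(-9\right) + 49 \left(-9\right)\right) - 434 = \left(-66 - 539 - 54 - 441\right) - 434 = -1100 - 434 = -1534$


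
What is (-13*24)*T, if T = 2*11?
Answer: -6864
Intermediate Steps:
T = 22
(-13*24)*T = -13*24*22 = -312*22 = -6864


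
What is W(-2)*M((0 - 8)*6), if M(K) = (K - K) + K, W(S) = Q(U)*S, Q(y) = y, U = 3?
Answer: 288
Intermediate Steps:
W(S) = 3*S
M(K) = K (M(K) = 0 + K = K)
W(-2)*M((0 - 8)*6) = (3*(-2))*((0 - 8)*6) = -(-48)*6 = -6*(-48) = 288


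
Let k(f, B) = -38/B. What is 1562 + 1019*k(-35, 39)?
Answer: 22196/39 ≈ 569.13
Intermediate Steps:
1562 + 1019*k(-35, 39) = 1562 + 1019*(-38/39) = 1562 - 38722/39 = 22196/39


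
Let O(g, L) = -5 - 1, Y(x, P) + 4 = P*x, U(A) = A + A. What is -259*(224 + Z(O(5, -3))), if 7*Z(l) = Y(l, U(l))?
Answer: -60532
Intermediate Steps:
U(A) = 2*A
Y(x, P) = -4 + P*x
O(g, L) = -6
Z(l) = -4/7 + 2*l²/7 (Z(l) = (-4 + (2*l)*l)/7 = (-4 + 2*l²)/7 = -4/7 + 2*l²/7)
-259*(224 + Z(O(5, -3))) = -259*(224 + (-4/7 + (2/7)*(-6)²)) = -259*(224 + (-4/7 + (2/7)*36)) = -259*(224 + (-4/7 + 72/7)) = -259*(224 + 68/7) = -259*1636/7 = -60532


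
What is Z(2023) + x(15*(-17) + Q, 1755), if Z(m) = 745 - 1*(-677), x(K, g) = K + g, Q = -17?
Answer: 2905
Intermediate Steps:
Z(m) = 1422 (Z(m) = 745 + 677 = 1422)
Z(2023) + x(15*(-17) + Q, 1755) = 1422 + ((15*(-17) - 17) + 1755) = 1422 + ((-255 - 17) + 1755) = 1422 + (-272 + 1755) = 1422 + 1483 = 2905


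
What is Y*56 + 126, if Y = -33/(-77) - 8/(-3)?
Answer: 898/3 ≈ 299.33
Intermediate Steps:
Y = 65/21 (Y = -33*(-1/77) - 8*(-⅓) = 3/7 + 8/3 = 65/21 ≈ 3.0952)
Y*56 + 126 = (65/21)*56 + 126 = 520/3 + 126 = 898/3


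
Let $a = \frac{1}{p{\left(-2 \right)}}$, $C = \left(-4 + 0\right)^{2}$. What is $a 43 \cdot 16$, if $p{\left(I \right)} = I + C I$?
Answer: $- \frac{344}{17} \approx -20.235$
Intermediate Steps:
$C = 16$ ($C = \left(-4\right)^{2} = 16$)
$p{\left(I \right)} = 17 I$ ($p{\left(I \right)} = I + 16 I = 17 I$)
$a = - \frac{1}{34}$ ($a = \frac{1}{17 \left(-2\right)} = \frac{1}{-34} = - \frac{1}{34} \approx -0.029412$)
$a 43 \cdot 16 = \left(- \frac{1}{34}\right) 43 \cdot 16 = \left(- \frac{43}{34}\right) 16 = - \frac{344}{17}$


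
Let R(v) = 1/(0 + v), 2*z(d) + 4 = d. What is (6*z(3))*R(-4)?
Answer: 3/4 ≈ 0.75000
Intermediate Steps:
z(d) = -2 + d/2
R(v) = 1/v
(6*z(3))*R(-4) = (6*(-2 + (1/2)*3))/(-4) = (6*(-2 + 3/2))*(-1/4) = (6*(-1/2))*(-1/4) = -3*(-1/4) = 3/4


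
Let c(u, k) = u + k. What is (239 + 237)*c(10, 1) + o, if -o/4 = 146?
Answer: 4652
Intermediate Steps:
o = -584 (o = -4*146 = -584)
c(u, k) = k + u
(239 + 237)*c(10, 1) + o = (239 + 237)*(1 + 10) - 584 = 476*11 - 584 = 5236 - 584 = 4652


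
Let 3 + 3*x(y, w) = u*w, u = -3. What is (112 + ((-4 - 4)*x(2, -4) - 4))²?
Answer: 7056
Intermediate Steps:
x(y, w) = -1 - w (x(y, w) = -1 + (-3*w)/3 = -1 - w)
(112 + ((-4 - 4)*x(2, -4) - 4))² = (112 + ((-4 - 4)*(-1 - 1*(-4)) - 4))² = (112 + (-8*(-1 + 4) - 4))² = (112 + (-8*3 - 4))² = (112 + (-24 - 4))² = (112 - 28)² = 84² = 7056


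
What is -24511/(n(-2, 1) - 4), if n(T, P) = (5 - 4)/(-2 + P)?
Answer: 24511/5 ≈ 4902.2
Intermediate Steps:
n(T, P) = 1/(-2 + P)
-24511/(n(-2, 1) - 4) = -24511/(1/(-2 + 1) - 4) = -24511/(1/(-1) - 4) = -24511/(-1 - 4) = -24511/(-5) = -24511*(-1/5) = 24511/5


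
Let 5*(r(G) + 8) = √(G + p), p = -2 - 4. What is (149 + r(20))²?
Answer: (705 + √14)²/25 ≈ 20093.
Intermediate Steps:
p = -6
r(G) = -8 + √(-6 + G)/5 (r(G) = -8 + √(G - 6)/5 = -8 + √(-6 + G)/5)
(149 + r(20))² = (149 + (-8 + √(-6 + 20)/5))² = (149 + (-8 + √14/5))² = (141 + √14/5)²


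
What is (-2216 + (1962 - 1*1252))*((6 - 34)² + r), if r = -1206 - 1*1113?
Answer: 2311710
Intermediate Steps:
r = -2319 (r = -1206 - 1113 = -2319)
(-2216 + (1962 - 1*1252))*((6 - 34)² + r) = (-2216 + (1962 - 1*1252))*((6 - 34)² - 2319) = (-2216 + (1962 - 1252))*((-28)² - 2319) = (-2216 + 710)*(784 - 2319) = -1506*(-1535) = 2311710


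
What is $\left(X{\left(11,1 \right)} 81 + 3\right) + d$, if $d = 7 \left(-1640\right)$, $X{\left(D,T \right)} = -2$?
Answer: $-11639$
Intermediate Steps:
$d = -11480$
$\left(X{\left(11,1 \right)} 81 + 3\right) + d = \left(\left(-2\right) 81 + 3\right) - 11480 = \left(-162 + 3\right) - 11480 = -159 - 11480 = -11639$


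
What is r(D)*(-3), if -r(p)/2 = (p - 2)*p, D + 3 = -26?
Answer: 5394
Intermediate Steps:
D = -29 (D = -3 - 26 = -29)
r(p) = -2*p*(-2 + p) (r(p) = -2*(p - 2)*p = -2*(-2 + p)*p = -2*p*(-2 + p))
r(D)*(-3) = (2*(-29)*(2 - 1*(-29)))*(-3) = (2*(-29)*(2 + 29))*(-3) = (2*(-29)*31)*(-3) = -1798*(-3) = 5394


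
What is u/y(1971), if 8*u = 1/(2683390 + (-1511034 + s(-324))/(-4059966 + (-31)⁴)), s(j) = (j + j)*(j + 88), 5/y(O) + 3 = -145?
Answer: -23209693/16832613013312 ≈ -1.3789e-6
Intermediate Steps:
y(O) = -5/148 (y(O) = 5/(-3 - 145) = 5/(-148) = 5*(-1/148) = -5/148)
s(j) = 2*j*(88 + j) (s(j) = (2*j)*(88 + j) = 2*j*(88 + j))
u = 3136445/67330452053248 (u = 1/(8*(2683390 + (-1511034 + 2*(-324)*(88 - 324))/(-4059966 + (-31)⁴))) = 1/(8*(2683390 + (-1511034 + 2*(-324)*(-236))/(-4059966 + 923521))) = 1/(8*(2683390 + (-1511034 + 152928)/(-3136445))) = 1/(8*(2683390 - 1358106*(-1/3136445))) = 1/(8*(2683390 + 1358106/3136445)) = 1/(8*(8416306506656/3136445)) = (⅛)*(3136445/8416306506656) = 3136445/67330452053248 ≈ 4.6583e-8)
u/y(1971) = 3136445/(67330452053248*(-5/148)) = (3136445/67330452053248)*(-148/5) = -23209693/16832613013312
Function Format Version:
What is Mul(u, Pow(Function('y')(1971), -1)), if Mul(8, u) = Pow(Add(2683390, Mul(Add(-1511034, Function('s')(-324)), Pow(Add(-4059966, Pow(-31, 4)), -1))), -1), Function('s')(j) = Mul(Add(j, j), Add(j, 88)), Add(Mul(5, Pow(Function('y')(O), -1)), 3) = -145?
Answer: Rational(-23209693, 16832613013312) ≈ -1.3789e-6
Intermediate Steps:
Function('y')(O) = Rational(-5, 148) (Function('y')(O) = Mul(5, Pow(Add(-3, -145), -1)) = Mul(5, Pow(-148, -1)) = Mul(5, Rational(-1, 148)) = Rational(-5, 148))
Function('s')(j) = Mul(2, j, Add(88, j)) (Function('s')(j) = Mul(Mul(2, j), Add(88, j)) = Mul(2, j, Add(88, j)))
u = Rational(3136445, 67330452053248) (u = Mul(Rational(1, 8), Pow(Add(2683390, Mul(Add(-1511034, Mul(2, -324, Add(88, -324))), Pow(Add(-4059966, Pow(-31, 4)), -1))), -1)) = Mul(Rational(1, 8), Pow(Add(2683390, Mul(Add(-1511034, Mul(2, -324, -236)), Pow(Add(-4059966, 923521), -1))), -1)) = Mul(Rational(1, 8), Pow(Add(2683390, Mul(Add(-1511034, 152928), Pow(-3136445, -1))), -1)) = Mul(Rational(1, 8), Pow(Add(2683390, Mul(-1358106, Rational(-1, 3136445))), -1)) = Mul(Rational(1, 8), Pow(Add(2683390, Rational(1358106, 3136445)), -1)) = Mul(Rational(1, 8), Pow(Rational(8416306506656, 3136445), -1)) = Mul(Rational(1, 8), Rational(3136445, 8416306506656)) = Rational(3136445, 67330452053248) ≈ 4.6583e-8)
Mul(u, Pow(Function('y')(1971), -1)) = Mul(Rational(3136445, 67330452053248), Pow(Rational(-5, 148), -1)) = Mul(Rational(3136445, 67330452053248), Rational(-148, 5)) = Rational(-23209693, 16832613013312)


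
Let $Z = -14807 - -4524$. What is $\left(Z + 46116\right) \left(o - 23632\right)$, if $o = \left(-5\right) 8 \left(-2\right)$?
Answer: $-843938816$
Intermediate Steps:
$o = 80$ ($o = \left(-40\right) \left(-2\right) = 80$)
$Z = -10283$ ($Z = -14807 + 4524 = -10283$)
$\left(Z + 46116\right) \left(o - 23632\right) = \left(-10283 + 46116\right) \left(80 - 23632\right) = 35833 \left(-23552\right) = -843938816$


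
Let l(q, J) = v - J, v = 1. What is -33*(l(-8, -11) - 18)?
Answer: 198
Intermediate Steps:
l(q, J) = 1 - J
-33*(l(-8, -11) - 18) = -33*((1 - 1*(-11)) - 18) = -33*((1 + 11) - 18) = -33*(12 - 18) = -33*(-6) = 198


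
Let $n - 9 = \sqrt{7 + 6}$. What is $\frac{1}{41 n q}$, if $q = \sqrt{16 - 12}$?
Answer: $\frac{9}{5576} - \frac{\sqrt{13}}{5576} \approx 0.00096744$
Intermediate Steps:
$n = 9 + \sqrt{13}$ ($n = 9 + \sqrt{7 + 6} = 9 + \sqrt{13} \approx 12.606$)
$q = 2$ ($q = \sqrt{4} = 2$)
$\frac{1}{41 n q} = \frac{1}{41 \left(9 + \sqrt{13}\right) 2} = \frac{1}{\left(369 + 41 \sqrt{13}\right) 2} = \frac{1}{738 + 82 \sqrt{13}}$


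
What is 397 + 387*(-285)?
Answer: -109898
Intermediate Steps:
397 + 387*(-285) = 397 - 110295 = -109898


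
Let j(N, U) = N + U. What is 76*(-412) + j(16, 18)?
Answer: -31278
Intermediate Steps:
76*(-412) + j(16, 18) = 76*(-412) + (16 + 18) = -31312 + 34 = -31278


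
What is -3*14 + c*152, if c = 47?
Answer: 7102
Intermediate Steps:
-3*14 + c*152 = -3*14 + 47*152 = -42 + 7144 = 7102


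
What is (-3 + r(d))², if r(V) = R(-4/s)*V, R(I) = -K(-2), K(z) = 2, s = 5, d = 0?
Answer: 9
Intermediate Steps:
R(I) = -2 (R(I) = -1*2 = -2)
r(V) = -2*V
(-3 + r(d))² = (-3 - 2*0)² = (-3 + 0)² = (-3)² = 9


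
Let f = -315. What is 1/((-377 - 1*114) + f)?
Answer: -1/806 ≈ -0.0012407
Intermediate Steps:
1/((-377 - 1*114) + f) = 1/((-377 - 1*114) - 315) = 1/((-377 - 114) - 315) = 1/(-491 - 315) = 1/(-806) = -1/806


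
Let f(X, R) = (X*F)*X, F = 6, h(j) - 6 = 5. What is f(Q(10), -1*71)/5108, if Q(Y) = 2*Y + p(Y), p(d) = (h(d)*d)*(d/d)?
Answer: 25350/1277 ≈ 19.851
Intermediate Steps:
h(j) = 11 (h(j) = 6 + 5 = 11)
p(d) = 11*d (p(d) = (11*d)*(d/d) = (11*d)*1 = 11*d)
Q(Y) = 13*Y (Q(Y) = 2*Y + 11*Y = 13*Y)
f(X, R) = 6*X² (f(X, R) = (X*6)*X = (6*X)*X = 6*X²)
f(Q(10), -1*71)/5108 = (6*(13*10)²)/5108 = (6*130²)*(1/5108) = (6*16900)*(1/5108) = 101400*(1/5108) = 25350/1277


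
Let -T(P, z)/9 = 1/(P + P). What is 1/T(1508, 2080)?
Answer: -3016/9 ≈ -335.11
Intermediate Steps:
T(P, z) = -9/(2*P) (T(P, z) = -9/(P + P) = -9*1/(2*P) = -9/(2*P))
1/T(1508, 2080) = 1/(-9/2/1508) = 1/(-9/2*1/1508) = 1/(-9/3016) = -3016/9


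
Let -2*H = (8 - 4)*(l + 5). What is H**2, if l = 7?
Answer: 576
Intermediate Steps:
H = -24 (H = -(8 - 4)*(7 + 5)/2 = -2*12 = -1/2*48 = -24)
H**2 = (-24)**2 = 576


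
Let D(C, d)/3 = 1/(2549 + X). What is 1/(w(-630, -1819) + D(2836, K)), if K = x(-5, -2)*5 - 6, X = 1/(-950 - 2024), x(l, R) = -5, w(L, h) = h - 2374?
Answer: -7580725/31785971003 ≈ -0.00023849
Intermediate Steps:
w(L, h) = -2374 + h
X = -1/2974 (X = 1/(-2974) = -1/2974 ≈ -0.00033625)
K = -31 (K = -5*5 - 6 = -25 - 6 = -31)
D(C, d) = 8922/7580725 (D(C, d) = 3/(2549 - 1/2974) = 3/(7580725/2974) = 3*(2974/7580725) = 8922/7580725)
1/(w(-630, -1819) + D(2836, K)) = 1/((-2374 - 1819) + 8922/7580725) = 1/(-4193 + 8922/7580725) = 1/(-31785971003/7580725) = -7580725/31785971003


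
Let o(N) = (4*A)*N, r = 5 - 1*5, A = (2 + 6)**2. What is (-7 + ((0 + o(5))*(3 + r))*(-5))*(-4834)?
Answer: 92846638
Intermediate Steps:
A = 64 (A = 8**2 = 64)
r = 0 (r = 5 - 5 = 0)
o(N) = 256*N (o(N) = (4*64)*N = 256*N)
(-7 + ((0 + o(5))*(3 + r))*(-5))*(-4834) = (-7 + ((0 + 256*5)*(3 + 0))*(-5))*(-4834) = (-7 + ((0 + 1280)*3)*(-5))*(-4834) = (-7 + (1280*3)*(-5))*(-4834) = (-7 + 3840*(-5))*(-4834) = (-7 - 19200)*(-4834) = -19207*(-4834) = 92846638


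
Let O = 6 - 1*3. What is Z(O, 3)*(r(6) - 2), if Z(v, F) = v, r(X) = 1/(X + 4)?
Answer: -57/10 ≈ -5.7000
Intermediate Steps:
r(X) = 1/(4 + X)
O = 3 (O = 6 - 3 = 3)
Z(O, 3)*(r(6) - 2) = 3*(1/(4 + 6) - 2) = 3*(1/10 - 2) = 3*(⅒ - 2) = 3*(-19/10) = -57/10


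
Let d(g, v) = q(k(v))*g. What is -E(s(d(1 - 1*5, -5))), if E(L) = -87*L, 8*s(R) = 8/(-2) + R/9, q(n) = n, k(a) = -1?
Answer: -116/3 ≈ -38.667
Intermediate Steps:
d(g, v) = -g
s(R) = -½ + R/72 (s(R) = (8/(-2) + R/9)/8 = (8*(-½) + R*(⅑))/8 = (-4 + R/9)/8 = -½ + R/72)
-E(s(d(1 - 1*5, -5))) = -(-87)*(-½ + (-(1 - 1*5))/72) = -(-87)*(-½ + (-(1 - 5))/72) = -(-87)*(-½ + (-1*(-4))/72) = -(-87)*(-½ + (1/72)*4) = -(-87)*(-½ + 1/18) = -(-87)*(-4)/9 = -1*116/3 = -116/3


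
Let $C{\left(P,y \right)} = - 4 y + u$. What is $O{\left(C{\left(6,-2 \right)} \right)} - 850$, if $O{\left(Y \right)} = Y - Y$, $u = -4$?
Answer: $-850$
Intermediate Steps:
$C{\left(P,y \right)} = -4 - 4 y$ ($C{\left(P,y \right)} = - 4 y - 4 = -4 - 4 y$)
$O{\left(Y \right)} = 0$
$O{\left(C{\left(6,-2 \right)} \right)} - 850 = 0 - 850 = -850$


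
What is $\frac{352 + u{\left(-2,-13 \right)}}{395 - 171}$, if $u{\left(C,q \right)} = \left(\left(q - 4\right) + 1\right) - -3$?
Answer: $\frac{339}{224} \approx 1.5134$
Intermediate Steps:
$u{\left(C,q \right)} = q$ ($u{\left(C,q \right)} = \left(\left(-4 + q\right) + 1\right) + 3 = \left(-3 + q\right) + 3 = q$)
$\frac{352 + u{\left(-2,-13 \right)}}{395 - 171} = \frac{352 - 13}{395 - 171} = \frac{339}{224}$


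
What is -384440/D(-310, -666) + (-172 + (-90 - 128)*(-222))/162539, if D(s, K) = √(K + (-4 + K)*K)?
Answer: 48224/162539 - 192220*√49506/74259 ≈ -575.64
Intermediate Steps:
D(s, K) = √(K + K*(-4 + K))
-384440/D(-310, -666) + (-172 + (-90 - 128)*(-222))/162539 = -384440*√49506/148518 + (-172 + (-90 - 128)*(-222))/162539 = -384440*√49506/148518 + (-172 - 218*(-222))*(1/162539) = -384440*√49506/148518 + (-172 + 48396)*(1/162539) = -384440*√49506/148518 + 48224*(1/162539) = -192220*√49506/74259 + 48224/162539 = 48224/162539 - 192220*√49506/74259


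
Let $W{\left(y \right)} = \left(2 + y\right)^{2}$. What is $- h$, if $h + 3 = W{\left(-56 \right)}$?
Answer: $-2913$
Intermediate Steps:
$h = 2913$ ($h = -3 + \left(2 - 56\right)^{2} = -3 + \left(-54\right)^{2} = -3 + 2916 = 2913$)
$- h = \left(-1\right) 2913 = -2913$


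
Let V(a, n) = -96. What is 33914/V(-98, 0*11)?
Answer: -16957/48 ≈ -353.27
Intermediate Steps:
33914/V(-98, 0*11) = 33914/(-96) = 33914*(-1/96) = -16957/48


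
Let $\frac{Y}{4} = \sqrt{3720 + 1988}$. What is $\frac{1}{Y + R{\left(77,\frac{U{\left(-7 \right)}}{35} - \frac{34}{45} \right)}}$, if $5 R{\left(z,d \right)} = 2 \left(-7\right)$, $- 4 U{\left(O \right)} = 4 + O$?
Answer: $\frac{35}{1141502} + \frac{50 \sqrt{1427}}{570751} \approx 0.00334$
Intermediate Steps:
$Y = 8 \sqrt{1427}$ ($Y = 4 \sqrt{3720 + 1988} = 4 \sqrt{5708} = 4 \cdot 2 \sqrt{1427} = 8 \sqrt{1427} \approx 302.21$)
$U{\left(O \right)} = -1 - \frac{O}{4}$ ($U{\left(O \right)} = - \frac{4 + O}{4} = -1 - \frac{O}{4}$)
$R{\left(z,d \right)} = - \frac{14}{5}$ ($R{\left(z,d \right)} = \frac{2 \left(-7\right)}{5} = \frac{1}{5} \left(-14\right) = - \frac{14}{5}$)
$\frac{1}{Y + R{\left(77,\frac{U{\left(-7 \right)}}{35} - \frac{34}{45} \right)}} = \frac{1}{8 \sqrt{1427} - \frac{14}{5}} = \frac{1}{- \frac{14}{5} + 8 \sqrt{1427}}$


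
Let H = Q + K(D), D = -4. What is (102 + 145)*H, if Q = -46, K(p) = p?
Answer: -12350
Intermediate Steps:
H = -50 (H = -46 - 4 = -50)
(102 + 145)*H = (102 + 145)*(-50) = 247*(-50) = -12350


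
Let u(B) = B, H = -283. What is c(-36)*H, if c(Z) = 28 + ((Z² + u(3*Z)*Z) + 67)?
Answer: -1493957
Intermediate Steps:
c(Z) = 95 + 4*Z² (c(Z) = 28 + ((Z² + (3*Z)*Z) + 67) = 28 + ((Z² + 3*Z²) + 67) = 28 + (4*Z² + 67) = 28 + (67 + 4*Z²) = 95 + 4*Z²)
c(-36)*H = (95 + 4*(-36)²)*(-283) = (95 + 4*1296)*(-283) = (95 + 5184)*(-283) = 5279*(-283) = -1493957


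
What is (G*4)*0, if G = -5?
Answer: 0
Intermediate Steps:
(G*4)*0 = -5*4*0 = -20*0 = 0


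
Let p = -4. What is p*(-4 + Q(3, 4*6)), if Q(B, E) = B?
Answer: 4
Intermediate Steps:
p*(-4 + Q(3, 4*6)) = -4*(-4 + 3) = -4*(-1) = 4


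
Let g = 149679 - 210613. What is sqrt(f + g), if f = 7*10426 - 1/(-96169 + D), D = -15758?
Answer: sqrt(150933167419719)/111927 ≈ 109.76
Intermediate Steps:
g = -60934
f = 8168656315/111927 (f = 7*10426 - 1/(-96169 - 15758) = 72982 - 1/(-111927) = 72982 - 1*(-1/111927) = 72982 + 1/111927 = 8168656315/111927 ≈ 72982.)
sqrt(f + g) = sqrt(8168656315/111927 - 60934) = sqrt(1348496497/111927) = sqrt(150933167419719)/111927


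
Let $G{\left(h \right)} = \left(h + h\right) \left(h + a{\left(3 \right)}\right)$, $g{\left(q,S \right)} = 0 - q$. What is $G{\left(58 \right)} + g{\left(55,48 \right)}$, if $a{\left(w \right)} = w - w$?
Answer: $6673$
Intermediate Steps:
$g{\left(q,S \right)} = - q$
$a{\left(w \right)} = 0$
$G{\left(h \right)} = 2 h^{2}$ ($G{\left(h \right)} = \left(h + h\right) \left(h + 0\right) = 2 h h = 2 h^{2}$)
$G{\left(58 \right)} + g{\left(55,48 \right)} = 2 \cdot 58^{2} - 55 = 2 \cdot 3364 - 55 = 6728 - 55 = 6673$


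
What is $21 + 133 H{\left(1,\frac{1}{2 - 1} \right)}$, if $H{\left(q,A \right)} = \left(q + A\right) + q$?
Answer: $420$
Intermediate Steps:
$H{\left(q,A \right)} = A + 2 q$ ($H{\left(q,A \right)} = \left(A + q\right) + q = A + 2 q$)
$21 + 133 H{\left(1,\frac{1}{2 - 1} \right)} = 21 + 133 \left(\frac{1}{2 - 1} + 2 \cdot 1\right) = 21 + 133 \left(1^{-1} + 2\right) = 21 + 133 \left(1 + 2\right) = 21 + 133 \cdot 3 = 21 + 399 = 420$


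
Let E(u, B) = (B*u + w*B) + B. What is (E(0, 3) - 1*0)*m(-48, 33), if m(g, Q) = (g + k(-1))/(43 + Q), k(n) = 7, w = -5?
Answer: 123/19 ≈ 6.4737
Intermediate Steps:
E(u, B) = -4*B + B*u (E(u, B) = (B*u - 5*B) + B = (-5*B + B*u) + B = -4*B + B*u)
m(g, Q) = (7 + g)/(43 + Q) (m(g, Q) = (g + 7)/(43 + Q) = (7 + g)/(43 + Q))
(E(0, 3) - 1*0)*m(-48, 33) = (3*(-4 + 0) - 1*0)*((7 - 48)/(43 + 33)) = (3*(-4) + 0)*(-41/76) = (-12 + 0)*((1/76)*(-41)) = -12*(-41/76) = 123/19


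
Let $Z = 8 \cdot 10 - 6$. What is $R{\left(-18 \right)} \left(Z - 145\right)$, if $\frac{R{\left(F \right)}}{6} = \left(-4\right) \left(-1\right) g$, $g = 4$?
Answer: $-6816$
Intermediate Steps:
$Z = 74$ ($Z = 80 - 6 = 74$)
$R{\left(F \right)} = 96$ ($R{\left(F \right)} = 6 \left(-4\right) \left(-1\right) 4 = 6 \cdot 4 \cdot 4 = 6 \cdot 16 = 96$)
$R{\left(-18 \right)} \left(Z - 145\right) = 96 \left(74 - 145\right) = 96 \left(-71\right) = -6816$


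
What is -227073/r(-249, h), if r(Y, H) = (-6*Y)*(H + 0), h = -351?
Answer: 75691/174798 ≈ 0.43302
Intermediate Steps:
r(Y, H) = -6*H*Y (r(Y, H) = (-6*Y)*H = -6*H*Y)
-227073/r(-249, h) = -227073/((-6*(-351)*(-249))) = -227073/(-524394) = -227073*(-1/524394) = 75691/174798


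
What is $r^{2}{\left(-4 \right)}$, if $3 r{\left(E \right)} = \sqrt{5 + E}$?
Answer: $\frac{1}{9} \approx 0.11111$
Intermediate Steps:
$r{\left(E \right)} = \frac{\sqrt{5 + E}}{3}$
$r^{2}{\left(-4 \right)} = \left(\frac{\sqrt{5 - 4}}{3}\right)^{2} = \left(\frac{\sqrt{1}}{3}\right)^{2} = \left(\frac{1}{3} \cdot 1\right)^{2} = \left(\frac{1}{3}\right)^{2} = \frac{1}{9}$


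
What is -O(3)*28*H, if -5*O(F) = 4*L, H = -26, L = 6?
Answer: -17472/5 ≈ -3494.4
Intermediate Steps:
O(F) = -24/5 (O(F) = -4*6/5 = -⅕*24 = -24/5)
-O(3)*28*H = -(-24/5*28)*(-26) = -(-672)*(-26)/5 = -1*17472/5 = -17472/5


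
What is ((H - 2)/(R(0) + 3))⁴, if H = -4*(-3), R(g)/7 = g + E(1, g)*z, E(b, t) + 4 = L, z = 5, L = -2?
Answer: 10000/1836036801 ≈ 5.4465e-6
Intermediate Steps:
E(b, t) = -6 (E(b, t) = -4 - 2 = -6)
R(g) = -210 + 7*g (R(g) = 7*(g - 6*5) = 7*(g - 30) = 7*(-30 + g) = -210 + 7*g)
H = 12
((H - 2)/(R(0) + 3))⁴ = ((12 - 2)/((-210 + 7*0) + 3))⁴ = (10/((-210 + 0) + 3))⁴ = (10/(-210 + 3))⁴ = (10/(-207))⁴ = (10*(-1/207))⁴ = (-10/207)⁴ = 10000/1836036801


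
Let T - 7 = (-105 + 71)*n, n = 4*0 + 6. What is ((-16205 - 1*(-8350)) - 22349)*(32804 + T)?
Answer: -984861828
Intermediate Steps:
n = 6 (n = 0 + 6 = 6)
T = -197 (T = 7 + (-105 + 71)*6 = 7 - 34*6 = 7 - 204 = -197)
((-16205 - 1*(-8350)) - 22349)*(32804 + T) = ((-16205 - 1*(-8350)) - 22349)*(32804 - 197) = ((-16205 + 8350) - 22349)*32607 = (-7855 - 22349)*32607 = -30204*32607 = -984861828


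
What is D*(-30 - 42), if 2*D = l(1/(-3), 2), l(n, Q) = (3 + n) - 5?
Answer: 84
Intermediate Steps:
l(n, Q) = -2 + n
D = -7/6 (D = (-2 + 1/(-3))/2 = (-2 - ⅓)/2 = (½)*(-7/3) = -7/6 ≈ -1.1667)
D*(-30 - 42) = -7*(-30 - 42)/6 = -7/6*(-72) = 84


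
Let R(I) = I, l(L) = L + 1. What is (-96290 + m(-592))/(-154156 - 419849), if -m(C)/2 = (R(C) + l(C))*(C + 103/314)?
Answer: 15660079/6007919 ≈ 2.6066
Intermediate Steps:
l(L) = 1 + L
m(C) = -2*(1 + 2*C)*(103/314 + C) (m(C) = -2*(C + (1 + C))*(C + 103/314) = -2*(1 + 2*C)*(C + 103*(1/314)) = -2*(1 + 2*C)*(C + 103/314) = -2*(1 + 2*C)*(103/314 + C))
(-96290 + m(-592))/(-154156 - 419849) = (-96290 + (-103/157 - 4*(-592)² - 520/157*(-592)))/(-154156 - 419849) = (-96290 + (-103/157 - 4*350464 + 307840/157))/(-574005) = (-96290 + (-103/157 - 1401856 + 307840/157))*(-1/574005) = (-96290 - 219783655/157)*(-1/574005) = -234901185/157*(-1/574005) = 15660079/6007919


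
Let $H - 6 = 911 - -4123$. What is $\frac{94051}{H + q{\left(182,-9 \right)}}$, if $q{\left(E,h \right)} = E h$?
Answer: $\frac{94051}{3402} \approx 27.646$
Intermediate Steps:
$H = 5040$ ($H = 6 + \left(911 - -4123\right) = 6 + \left(911 + 4123\right) = 6 + 5034 = 5040$)
$\frac{94051}{H + q{\left(182,-9 \right)}} = \frac{94051}{5040 + 182 \left(-9\right)} = \frac{94051}{5040 - 1638} = \frac{94051}{3402}$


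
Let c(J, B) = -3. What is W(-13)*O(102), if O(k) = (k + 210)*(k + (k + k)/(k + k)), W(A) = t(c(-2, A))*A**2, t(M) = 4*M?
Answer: -65171808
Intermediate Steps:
W(A) = -12*A**2 (W(A) = (4*(-3))*A**2 = -12*A**2)
O(k) = (1 + k)*(210 + k) (O(k) = (210 + k)*(k + (2*k)/((2*k))) = (210 + k)*(k + (2*k)*(1/(2*k))) = (210 + k)*(k + 1) = (210 + k)*(1 + k) = (1 + k)*(210 + k))
W(-13)*O(102) = (-12*(-13)**2)*(210 + 102**2 + 211*102) = (-12*169)*(210 + 10404 + 21522) = -2028*32136 = -65171808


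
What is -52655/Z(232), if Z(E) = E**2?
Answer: -52655/53824 ≈ -0.97828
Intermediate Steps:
-52655/Z(232) = -52655/(232**2) = -52655/53824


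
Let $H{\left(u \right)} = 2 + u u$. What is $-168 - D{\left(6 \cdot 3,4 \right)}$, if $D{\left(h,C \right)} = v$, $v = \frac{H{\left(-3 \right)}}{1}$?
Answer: $-179$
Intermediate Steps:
$H{\left(u \right)} = 2 + u^{2}$
$v = 11$ ($v = \frac{2 + \left(-3\right)^{2}}{1} = \left(2 + 9\right) 1 = 11 \cdot 1 = 11$)
$D{\left(h,C \right)} = 11$
$-168 - D{\left(6 \cdot 3,4 \right)} = -168 - 11 = -179$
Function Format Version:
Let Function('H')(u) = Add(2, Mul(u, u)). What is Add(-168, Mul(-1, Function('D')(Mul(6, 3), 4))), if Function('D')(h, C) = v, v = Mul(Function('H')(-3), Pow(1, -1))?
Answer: -179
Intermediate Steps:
Function('H')(u) = Add(2, Pow(u, 2))
v = 11 (v = Mul(Add(2, Pow(-3, 2)), Pow(1, -1)) = Mul(Add(2, 9), 1) = Mul(11, 1) = 11)
Function('D')(h, C) = 11
Add(-168, Mul(-1, Function('D')(Mul(6, 3), 4))) = Add(-168, Mul(-1, 11)) = Add(-168, -11) = -179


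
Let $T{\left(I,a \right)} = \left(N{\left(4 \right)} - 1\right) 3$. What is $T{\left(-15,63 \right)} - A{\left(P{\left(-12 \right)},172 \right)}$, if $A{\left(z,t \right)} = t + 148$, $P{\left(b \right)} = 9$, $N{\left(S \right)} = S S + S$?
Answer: $-263$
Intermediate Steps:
$N{\left(S \right)} = S + S^{2}$ ($N{\left(S \right)} = S^{2} + S = S + S^{2}$)
$A{\left(z,t \right)} = 148 + t$
$T{\left(I,a \right)} = 57$ ($T{\left(I,a \right)} = \left(4 \left(1 + 4\right) - 1\right) 3 = \left(4 \cdot 5 - 1\right) 3 = \left(20 - 1\right) 3 = 19 \cdot 3 = 57$)
$T{\left(-15,63 \right)} - A{\left(P{\left(-12 \right)},172 \right)} = 57 - \left(148 + 172\right) = 57 - 320 = -263$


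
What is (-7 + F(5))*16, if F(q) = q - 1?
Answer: -48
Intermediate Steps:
F(q) = -1 + q
(-7 + F(5))*16 = (-7 + (-1 + 5))*16 = (-7 + 4)*16 = -3*16 = -48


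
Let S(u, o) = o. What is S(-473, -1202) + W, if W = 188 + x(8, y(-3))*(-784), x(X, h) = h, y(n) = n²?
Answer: -8070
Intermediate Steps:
W = -6868 (W = 188 + (-3)²*(-784) = 188 + 9*(-784) = 188 - 7056 = -6868)
S(-473, -1202) + W = -1202 - 6868 = -8070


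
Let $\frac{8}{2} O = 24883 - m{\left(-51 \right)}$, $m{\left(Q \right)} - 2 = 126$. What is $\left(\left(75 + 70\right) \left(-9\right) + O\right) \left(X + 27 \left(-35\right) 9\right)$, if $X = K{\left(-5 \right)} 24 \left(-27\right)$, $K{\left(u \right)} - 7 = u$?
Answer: $- \frac{191462535}{4} \approx -4.7866 \cdot 10^{7}$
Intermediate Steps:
$m{\left(Q \right)} = 128$ ($m{\left(Q \right)} = 2 + 126 = 128$)
$K{\left(u \right)} = 7 + u$
$X = -1296$ ($X = \left(7 - 5\right) 24 \left(-27\right) = 2 \cdot 24 \left(-27\right) = 48 \left(-27\right) = -1296$)
$O = \frac{24755}{4}$ ($O = \frac{24883 - 128}{4} = \frac{1}{4} \cdot 24755 = \frac{24755}{4} \approx 6188.8$)
$\left(\left(75 + 70\right) \left(-9\right) + O\right) \left(X + 27 \left(-35\right) 9\right) = \left(\left(75 + 70\right) \left(-9\right) + \frac{24755}{4}\right) \left(-1296 + 27 \left(-35\right) 9\right) = \left(145 \left(-9\right) + \frac{24755}{4}\right) \left(-1296 - 8505\right) = \left(-1305 + \frac{24755}{4}\right) \left(-1296 - 8505\right) = \frac{19535}{4} \left(-9801\right) = - \frac{191462535}{4}$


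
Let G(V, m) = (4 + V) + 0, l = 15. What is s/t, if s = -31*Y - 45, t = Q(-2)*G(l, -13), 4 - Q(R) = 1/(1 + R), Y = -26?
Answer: 761/95 ≈ 8.0105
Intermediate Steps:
Q(R) = 4 - 1/(1 + R)
G(V, m) = 4 + V
t = 95 (t = ((3 + 4*(-2))/(1 - 2))*(4 + 15) = ((3 - 8)/(-1))*19 = -1*(-5)*19 = 5*19 = 95)
s = 761 (s = -31*(-26) - 45 = 806 - 45 = 761)
s/t = 761/95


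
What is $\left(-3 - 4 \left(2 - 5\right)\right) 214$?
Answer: $1926$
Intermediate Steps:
$\left(-3 - 4 \left(2 - 5\right)\right) 214 = \left(-3 - -12\right) 214 = \left(-3 + 12\right) 214 = 9 \cdot 214 = 1926$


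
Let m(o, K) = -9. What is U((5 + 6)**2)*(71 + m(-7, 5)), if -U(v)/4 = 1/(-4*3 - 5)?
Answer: 248/17 ≈ 14.588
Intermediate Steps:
U(v) = 4/17 (U(v) = -4/(-4*3 - 5) = -4/(-12 - 5) = -4/(-17) = -4*(-1/17) = 4/17)
U((5 + 6)**2)*(71 + m(-7, 5)) = 4*(71 - 9)/17 = (4/17)*62 = 248/17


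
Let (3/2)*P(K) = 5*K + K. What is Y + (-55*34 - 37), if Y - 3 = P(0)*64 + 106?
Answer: -1798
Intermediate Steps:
P(K) = 4*K (P(K) = 2*(5*K + K)/3 = 2*(6*K)/3 = 4*K)
Y = 109 (Y = 3 + ((4*0)*64 + 106) = 3 + (0*64 + 106) = 3 + (0 + 106) = 3 + 106 = 109)
Y + (-55*34 - 37) = 109 + (-55*34 - 37) = 109 + (-1870 - 37) = 109 - 1907 = -1798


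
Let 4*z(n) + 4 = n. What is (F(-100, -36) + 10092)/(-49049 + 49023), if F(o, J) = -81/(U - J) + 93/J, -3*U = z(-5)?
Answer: -5931281/15288 ≈ -387.97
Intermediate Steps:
z(n) = -1 + n/4
U = 3/4 (U = -(-1 + (1/4)*(-5))/3 = -(-1 - 5/4)/3 = -1/3*(-9/4) = 3/4 ≈ 0.75000)
F(o, J) = -81/(3/4 - J) + 93/J
(F(-100, -36) + 10092)/(-49049 + 49023) = (3*(-93 + 232*(-36))/(-36*(-3 + 4*(-36))) + 10092)/(-49049 + 49023) = (3*(-1/36)*(-93 - 8352)/(-3 - 144) + 10092)/(-26) = (3*(-1/36)*(-8445)/(-147) + 10092)*(-1/26) = (3*(-1/36)*(-1/147)*(-8445) + 10092)*(-1/26) = (-2815/588 + 10092)*(-1/26) = (5931281/588)*(-1/26) = -5931281/15288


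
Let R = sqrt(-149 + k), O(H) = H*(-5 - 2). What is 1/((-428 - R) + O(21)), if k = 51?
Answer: I/(-575*I + 7*sqrt(2)) ≈ -0.0017386 + 2.9933e-5*I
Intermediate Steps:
O(H) = -7*H (O(H) = H*(-7) = -7*H)
R = 7*I*sqrt(2) (R = sqrt(-149 + 51) = sqrt(-98) = 7*I*sqrt(2) ≈ 9.8995*I)
1/((-428 - R) + O(21)) = 1/((-428 - 7*I*sqrt(2)) - 7*21) = 1/((-428 - 7*I*sqrt(2)) - 147) = 1/(-575 - 7*I*sqrt(2))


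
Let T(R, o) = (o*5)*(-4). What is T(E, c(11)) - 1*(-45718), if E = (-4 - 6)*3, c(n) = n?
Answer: 45498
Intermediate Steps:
E = -30 (E = -10*3 = -30)
T(R, o) = -20*o (T(R, o) = (5*o)*(-4) = -20*o)
T(E, c(11)) - 1*(-45718) = -20*11 - 1*(-45718) = -220 + 45718 = 45498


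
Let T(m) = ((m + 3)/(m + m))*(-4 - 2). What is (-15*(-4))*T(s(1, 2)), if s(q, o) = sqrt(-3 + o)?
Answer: -180 + 540*I ≈ -180.0 + 540.0*I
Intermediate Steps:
T(m) = -3*(3 + m)/m (T(m) = ((3 + m)/((2*m)))*(-6) = ((3 + m)*(1/(2*m)))*(-6) = ((3 + m)/(2*m))*(-6) = -3*(3 + m)/m)
(-15*(-4))*T(s(1, 2)) = (-15*(-4))*(-3 - 9/sqrt(-3 + 2)) = 60*(-3 - 9*(-I)) = 60*(-3 - (-9)*I) = 60*(-3 + 9*I) = -180 + 540*I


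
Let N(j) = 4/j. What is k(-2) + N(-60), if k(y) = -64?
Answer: -961/15 ≈ -64.067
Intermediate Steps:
k(-2) + N(-60) = -64 + 4/(-60) = -64 + 4*(-1/60) = -64 - 1/15 = -961/15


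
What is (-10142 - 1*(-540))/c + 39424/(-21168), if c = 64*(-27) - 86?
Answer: 588125/171423 ≈ 3.4308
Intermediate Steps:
c = -1814 (c = -1728 - 86 = -1814)
(-10142 - 1*(-540))/c + 39424/(-21168) = (-10142 - 1*(-540))/(-1814) + 39424/(-21168) = (-10142 + 540)*(-1/1814) + 39424*(-1/21168) = -9602*(-1/1814) - 352/189 = 4801/907 - 352/189 = 588125/171423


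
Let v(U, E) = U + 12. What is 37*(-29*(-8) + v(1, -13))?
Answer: 9065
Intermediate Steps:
v(U, E) = 12 + U
37*(-29*(-8) + v(1, -13)) = 37*(-29*(-8) + (12 + 1)) = 37*(232 + 13) = 37*245 = 9065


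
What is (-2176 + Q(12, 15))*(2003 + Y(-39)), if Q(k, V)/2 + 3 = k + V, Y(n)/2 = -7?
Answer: -4232592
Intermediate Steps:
Y(n) = -14 (Y(n) = 2*(-7) = -14)
Q(k, V) = -6 + 2*V + 2*k (Q(k, V) = -6 + 2*(k + V) = -6 + 2*(V + k) = -6 + (2*V + 2*k) = -6 + 2*V + 2*k)
(-2176 + Q(12, 15))*(2003 + Y(-39)) = (-2176 + (-6 + 2*15 + 2*12))*(2003 - 14) = (-2176 + (-6 + 30 + 24))*1989 = (-2176 + 48)*1989 = -2128*1989 = -4232592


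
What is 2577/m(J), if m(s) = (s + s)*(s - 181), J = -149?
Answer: 859/32780 ≈ 0.026205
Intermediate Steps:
m(s) = 2*s*(-181 + s) (m(s) = (2*s)*(-181 + s) = 2*s*(-181 + s))
2577/m(J) = 2577/((2*(-149)*(-181 - 149))) = 2577/((2*(-149)*(-330))) = 2577/98340 = 2577*(1/98340) = 859/32780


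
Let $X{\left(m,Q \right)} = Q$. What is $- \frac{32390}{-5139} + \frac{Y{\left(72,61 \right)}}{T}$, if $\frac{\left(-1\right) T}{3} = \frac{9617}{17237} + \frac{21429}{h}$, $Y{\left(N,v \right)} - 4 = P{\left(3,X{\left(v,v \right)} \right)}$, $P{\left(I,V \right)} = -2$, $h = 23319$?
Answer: $\frac{991700690309}{169481506608} \approx 5.8514$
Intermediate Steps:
$Y{\left(N,v \right)} = 2$ ($Y{\left(N,v \right)} = 4 - 2 = 2$)
$T = - \frac{197876832}{44661067}$ ($T = - 3 \left(\frac{9617}{17237} + \frac{21429}{23319}\right) = - 3 \left(9617 \cdot \frac{1}{17237} + 21429 \cdot \frac{1}{23319}\right) = - 3 \left(\frac{9617}{17237} + \frac{2381}{2591}\right) = \left(-3\right) \frac{65958944}{44661067} = - \frac{197876832}{44661067} \approx -4.4306$)
$- \frac{32390}{-5139} + \frac{Y{\left(72,61 \right)}}{T} = - \frac{32390}{-5139} + \frac{2}{- \frac{197876832}{44661067}} = \left(-32390\right) \left(- \frac{1}{5139}\right) + 2 \left(- \frac{44661067}{197876832}\right) = \frac{32390}{5139} - \frac{44661067}{98938416} = \frac{991700690309}{169481506608}$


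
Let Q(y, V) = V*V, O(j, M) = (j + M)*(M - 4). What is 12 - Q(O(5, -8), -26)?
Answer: -664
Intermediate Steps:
O(j, M) = (-4 + M)*(M + j) (O(j, M) = (M + j)*(-4 + M) = (-4 + M)*(M + j))
Q(y, V) = V**2
12 - Q(O(5, -8), -26) = 12 - 1*(-26)**2 = 12 - 1*676 = 12 - 676 = -664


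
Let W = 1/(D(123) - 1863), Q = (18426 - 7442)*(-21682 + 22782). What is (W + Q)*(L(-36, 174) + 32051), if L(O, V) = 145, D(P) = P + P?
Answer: 209673668254868/539 ≈ 3.8900e+11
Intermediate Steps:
D(P) = 2*P
Q = 12082400 (Q = 10984*1100 = 12082400)
W = -1/1617 (W = 1/(2*123 - 1863) = 1/(246 - 1863) = 1/(-1617) = -1/1617 ≈ -0.00061843)
(W + Q)*(L(-36, 174) + 32051) = (-1/1617 + 12082400)*(145 + 32051) = (19537240799/1617)*32196 = 209673668254868/539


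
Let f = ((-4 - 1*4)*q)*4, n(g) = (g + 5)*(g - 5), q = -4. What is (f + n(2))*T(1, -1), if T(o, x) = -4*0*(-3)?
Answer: 0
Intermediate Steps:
n(g) = (-5 + g)*(5 + g) (n(g) = (5 + g)*(-5 + g) = (-5 + g)*(5 + g))
f = 128 (f = ((-4 - 1*4)*(-4))*4 = ((-4 - 4)*(-4))*4 = -8*(-4)*4 = 32*4 = 128)
T(o, x) = 0 (T(o, x) = 0*(-3) = 0)
(f + n(2))*T(1, -1) = (128 + (-25 + 2²))*0 = (128 + (-25 + 4))*0 = (128 - 21)*0 = 107*0 = 0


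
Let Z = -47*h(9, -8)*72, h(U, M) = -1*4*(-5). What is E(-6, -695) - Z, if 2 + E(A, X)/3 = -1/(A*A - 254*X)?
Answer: 11948927481/176566 ≈ 67674.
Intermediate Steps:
h(U, M) = 20 (h(U, M) = -4*(-5) = 20)
Z = -67680 (Z = -47*20*72 = -940*72 = -67680)
E(A, X) = -6 - 3/(A² - 254*X) (E(A, X) = -6 + 3*(-1/(A*A - 254*X)) = -6 + 3*(-1/(A² - 254*X)) = -6 - 3/(A² - 254*X))
E(-6, -695) - Z = 3*(-1 - 2*(-6)² + 508*(-695))/((-6)² - 254*(-695)) - 1*(-67680) = 3*(-1 - 2*36 - 353060)/(36 + 176530) + 67680 = 3*(-1 - 72 - 353060)/176566 + 67680 = 3*(1/176566)*(-353133) + 67680 = -1059399/176566 + 67680 = 11948927481/176566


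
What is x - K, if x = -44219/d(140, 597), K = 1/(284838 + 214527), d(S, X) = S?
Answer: -126179549/399492 ≈ -315.85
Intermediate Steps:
K = 1/499365 ≈ 2.0025e-6
x = -6317/20 (x = -44219/140 = -44219*1/140 = -6317/20 ≈ -315.85)
x - K = -6317/20 - 1*1/499365 = -6317/20 - 1/499365 = -126179549/399492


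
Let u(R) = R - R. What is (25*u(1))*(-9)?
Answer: 0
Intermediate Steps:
u(R) = 0
(25*u(1))*(-9) = (25*0)*(-9) = 0*(-9) = 0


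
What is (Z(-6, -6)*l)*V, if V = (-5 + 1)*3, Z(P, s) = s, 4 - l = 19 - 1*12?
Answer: -216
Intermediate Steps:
l = -3 (l = 4 - (19 - 1*12) = 4 - (19 - 12) = 4 - 1*7 = 4 - 7 = -3)
V = -12 (V = -4*3 = -12)
(Z(-6, -6)*l)*V = -6*(-3)*(-12) = 18*(-12) = -216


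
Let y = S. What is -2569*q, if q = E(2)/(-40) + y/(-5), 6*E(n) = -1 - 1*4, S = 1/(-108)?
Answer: -125881/2160 ≈ -58.278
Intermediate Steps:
S = -1/108 ≈ -0.0092593
y = -1/108 ≈ -0.0092593
E(n) = -⅚ (E(n) = (-1 - 1*4)/6 = (-1 - 4)/6 = (⅙)*(-5) = -⅚)
q = 49/2160 (q = -⅚/(-40) - 1/108/(-5) = -⅚*(-1/40) - 1/108*(-⅕) = 1/48 + 1/540 = 49/2160 ≈ 0.022685)
-2569*q = -2569*49/2160 = -125881/2160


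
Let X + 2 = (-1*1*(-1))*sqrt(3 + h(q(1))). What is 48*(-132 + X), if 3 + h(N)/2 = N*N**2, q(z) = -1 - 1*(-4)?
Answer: -6432 + 48*sqrt(51) ≈ -6089.2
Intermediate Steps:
q(z) = 3 (q(z) = -1 + 4 = 3)
h(N) = -6 + 2*N**3 (h(N) = -6 + 2*(N*N**2) = -6 + 2*N**3)
X = -2 + sqrt(51) (X = -2 + (-1*1*(-1))*sqrt(3 + (-6 + 2*3**3)) = -2 + (-1*(-1))*sqrt(3 + (-6 + 2*27)) = -2 + 1*sqrt(3 + (-6 + 54)) = -2 + 1*sqrt(3 + 48) = -2 + 1*sqrt(51) = -2 + sqrt(51) ≈ 5.1414)
48*(-132 + X) = 48*(-132 + (-2 + sqrt(51))) = 48*(-134 + sqrt(51)) = -6432 + 48*sqrt(51)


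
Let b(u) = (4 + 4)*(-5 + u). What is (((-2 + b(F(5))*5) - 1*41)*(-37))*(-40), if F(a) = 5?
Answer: -63640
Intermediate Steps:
b(u) = -40 + 8*u (b(u) = 8*(-5 + u) = -40 + 8*u)
(((-2 + b(F(5))*5) - 1*41)*(-37))*(-40) = (((-2 + (-40 + 8*5)*5) - 1*41)*(-37))*(-40) = (((-2 + (-40 + 40)*5) - 41)*(-37))*(-40) = (((-2 + 0*5) - 41)*(-37))*(-40) = (((-2 + 0) - 41)*(-37))*(-40) = ((-2 - 41)*(-37))*(-40) = -43*(-37)*(-40) = 1591*(-40) = -63640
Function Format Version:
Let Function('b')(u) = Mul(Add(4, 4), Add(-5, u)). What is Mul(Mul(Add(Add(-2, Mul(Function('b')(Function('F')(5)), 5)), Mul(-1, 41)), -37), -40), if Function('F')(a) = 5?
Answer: -63640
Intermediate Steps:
Function('b')(u) = Add(-40, Mul(8, u)) (Function('b')(u) = Mul(8, Add(-5, u)) = Add(-40, Mul(8, u)))
Mul(Mul(Add(Add(-2, Mul(Function('b')(Function('F')(5)), 5)), Mul(-1, 41)), -37), -40) = Mul(Mul(Add(Add(-2, Mul(Add(-40, Mul(8, 5)), 5)), Mul(-1, 41)), -37), -40) = Mul(Mul(Add(Add(-2, Mul(Add(-40, 40), 5)), -41), -37), -40) = Mul(Mul(Add(Add(-2, Mul(0, 5)), -41), -37), -40) = Mul(Mul(Add(Add(-2, 0), -41), -37), -40) = Mul(Mul(Add(-2, -41), -37), -40) = Mul(Mul(-43, -37), -40) = Mul(1591, -40) = -63640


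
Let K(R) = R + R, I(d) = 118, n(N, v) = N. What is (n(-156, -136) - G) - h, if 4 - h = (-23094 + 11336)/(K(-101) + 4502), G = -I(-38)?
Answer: -96179/2150 ≈ -44.734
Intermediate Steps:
K(R) = 2*R
G = -118 (G = -1*118 = -118)
h = 14479/2150 (h = 4 - (-23094 + 11336)/(2*(-101) + 4502) = 4 - (-11758)/(-202 + 4502) = 4 - (-11758)/4300 = 4 - 1*(-5879/2150) = 4 + 5879/2150 = 14479/2150 ≈ 6.7344)
(n(-156, -136) - G) - h = (-156 - 1*(-118)) - 1*14479/2150 = (-156 + 118) - 14479/2150 = -38 - 14479/2150 = -96179/2150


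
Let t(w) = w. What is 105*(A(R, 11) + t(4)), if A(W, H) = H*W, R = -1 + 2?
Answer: 1575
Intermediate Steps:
R = 1
105*(A(R, 11) + t(4)) = 105*(11*1 + 4) = 105*(11 + 4) = 105*15 = 1575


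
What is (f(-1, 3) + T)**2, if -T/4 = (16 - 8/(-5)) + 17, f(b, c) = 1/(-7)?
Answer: 23512801/1225 ≈ 19194.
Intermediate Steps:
f(b, c) = -1/7
T = -692/5 (T = -4*((16 - 8/(-5)) + 17) = -4*((16 - 8*(-1/5)) + 17) = -4*((16 + 8/5) + 17) = -4*(88/5 + 17) = -4*173/5 = -692/5 ≈ -138.40)
(f(-1, 3) + T)**2 = (-1/7 - 692/5)**2 = (-4849/35)**2 = 23512801/1225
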